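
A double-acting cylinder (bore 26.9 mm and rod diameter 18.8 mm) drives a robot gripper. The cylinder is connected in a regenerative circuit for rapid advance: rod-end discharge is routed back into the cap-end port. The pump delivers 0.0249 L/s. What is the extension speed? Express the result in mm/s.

v ≈ 89.7 mm/s

In regeneration the rod-end outflow joins the pump flow into the cap end, so the net volume the pump must supply per unit advance equals the rod cross-section area.
Rod cross-section A_rod = π/4 × (18.8 mm)² = 277.6 mm^2
v = Q_pump / A_rod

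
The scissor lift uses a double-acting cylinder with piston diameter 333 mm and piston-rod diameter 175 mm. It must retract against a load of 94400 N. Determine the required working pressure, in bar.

P ≈ 15.0 bar

Rod-side annular area A_ann = π/4 × (333² − 175²) = 63040 mm^2
Retraction: pressure acts on the annular area.
P = F / A = 94400 N / A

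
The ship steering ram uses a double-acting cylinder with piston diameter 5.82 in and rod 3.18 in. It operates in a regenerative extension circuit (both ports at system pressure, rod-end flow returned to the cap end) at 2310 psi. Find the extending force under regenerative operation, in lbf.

F ≈ 18300 lbf

With equal pressure on both faces, forces on the annular region cancel; the net push is pressure × rod cross-section.
Rod cross-section A_rod = π/4 × (3.18 in)² = 7.942 in^2
F = P × A_rod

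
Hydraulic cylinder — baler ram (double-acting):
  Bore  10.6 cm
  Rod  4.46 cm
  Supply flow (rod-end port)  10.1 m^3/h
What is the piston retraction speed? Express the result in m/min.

Rod-side annular area A_ann = π/4 × (10.6² − 4.46²) = 72.62 cm^2
Flow into the rod-end port fills the annular volume.
v = Q / A

v ≈ 23.2 m/min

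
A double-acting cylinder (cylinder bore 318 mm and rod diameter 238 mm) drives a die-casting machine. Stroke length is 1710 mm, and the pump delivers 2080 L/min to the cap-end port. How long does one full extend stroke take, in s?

Cap-side area A_cap = π/4 × (318 mm)² = 79420 mm^2
Swept volume V = A × L; t = V / Q = A·L / Q

t ≈ 3.92 s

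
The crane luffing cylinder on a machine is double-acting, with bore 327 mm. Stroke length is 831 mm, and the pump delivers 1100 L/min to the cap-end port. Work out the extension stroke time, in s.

t ≈ 3.81 s

Cap-side area A_cap = π/4 × (327 mm)² = 83980 mm^2
Swept volume V = A × L; t = V / Q = A·L / Q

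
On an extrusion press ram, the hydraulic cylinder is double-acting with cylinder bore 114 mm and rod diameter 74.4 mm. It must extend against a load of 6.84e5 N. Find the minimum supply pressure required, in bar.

P ≈ 670 bar

Cap-side area A_cap = π/4 × (114 mm)² = 10210 mm^2
P = F / A = 6.84e5 N / A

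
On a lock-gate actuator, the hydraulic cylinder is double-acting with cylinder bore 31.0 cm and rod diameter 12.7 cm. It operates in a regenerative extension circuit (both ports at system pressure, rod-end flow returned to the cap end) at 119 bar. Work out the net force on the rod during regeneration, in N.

F ≈ 1.51e5 N

With equal pressure on both faces, forces on the annular region cancel; the net push is pressure × rod cross-section.
Rod cross-section A_rod = π/4 × (12.7 cm)² = 126.7 cm^2
F = P × A_rod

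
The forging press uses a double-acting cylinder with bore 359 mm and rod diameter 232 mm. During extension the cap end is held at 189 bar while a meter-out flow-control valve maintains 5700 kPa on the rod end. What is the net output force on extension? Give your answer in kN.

F ≈ 1580 kN

Cap-side area A_cap = π/4 × (359 mm)² = 1.012e5 mm^2
Rod-side annular area A_ann = π/4 × (359² − 232²) = 58950 mm^2
Net thrust = P_cap·A_cap − P_rod·A_ann = 1913 kN − 336.0 kN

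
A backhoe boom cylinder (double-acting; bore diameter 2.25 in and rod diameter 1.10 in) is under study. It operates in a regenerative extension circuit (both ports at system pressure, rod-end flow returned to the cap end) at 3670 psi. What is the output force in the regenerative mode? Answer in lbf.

F ≈ 3490 lbf

With equal pressure on both faces, forces on the annular region cancel; the net push is pressure × rod cross-section.
Rod cross-section A_rod = π/4 × (1.10 in)² = 0.9503 in^2
F = P × A_rod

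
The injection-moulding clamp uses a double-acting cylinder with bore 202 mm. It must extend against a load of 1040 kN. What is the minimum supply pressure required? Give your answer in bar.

P ≈ 325 bar

Cap-side area A_cap = π/4 × (202 mm)² = 32050 mm^2
P = F / A = 1040 kN / A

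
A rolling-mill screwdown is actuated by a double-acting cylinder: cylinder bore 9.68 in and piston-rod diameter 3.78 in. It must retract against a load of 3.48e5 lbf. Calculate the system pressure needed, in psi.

Rod-side annular area A_ann = π/4 × (9.68² − 3.78²) = 62.37 in^2
Retraction: pressure acts on the annular area.
P = F / A = 3.48e5 lbf / A

P ≈ 5580 psi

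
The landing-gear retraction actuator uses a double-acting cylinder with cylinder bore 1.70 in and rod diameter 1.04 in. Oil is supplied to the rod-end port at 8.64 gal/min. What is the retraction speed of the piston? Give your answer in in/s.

v ≈ 23.4 in/s

Rod-side annular area A_ann = π/4 × (1.70² − 1.04²) = 1.420 in^2
Flow into the rod-end port fills the annular volume.
v = Q / A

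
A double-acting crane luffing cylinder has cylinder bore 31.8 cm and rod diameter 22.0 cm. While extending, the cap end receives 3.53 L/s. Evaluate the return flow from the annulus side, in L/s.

Q_out ≈ 1.84 L/s

Cap-side area A_cap = π/4 × (31.8 cm)² = 794.2 cm^2
Rod-side annular area A_ann = π/4 × (31.8² − 22.0²) = 414.1 cm^2
Piston speed v = Q_in/A_cap; rod-end outflow Q_out = v × A_ann = Q_in × A_ann/A_cap.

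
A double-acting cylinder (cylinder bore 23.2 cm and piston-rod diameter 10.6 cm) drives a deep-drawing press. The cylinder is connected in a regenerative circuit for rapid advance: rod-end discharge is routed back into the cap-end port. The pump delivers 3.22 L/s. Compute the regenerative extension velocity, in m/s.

v ≈ 0.365 m/s

In regeneration the rod-end outflow joins the pump flow into the cap end, so the net volume the pump must supply per unit advance equals the rod cross-section area.
Rod cross-section A_rod = π/4 × (10.6 cm)² = 88.25 cm^2
v = Q_pump / A_rod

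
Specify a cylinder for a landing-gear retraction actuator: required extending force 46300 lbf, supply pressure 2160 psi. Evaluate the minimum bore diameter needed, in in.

D ≈ 5.22 in

Extension force acts on the full piston face: F = P × (π/4)D².
D = √(4F / (πP)) = √(4 × 46300 lbf / (π × 2160 psi))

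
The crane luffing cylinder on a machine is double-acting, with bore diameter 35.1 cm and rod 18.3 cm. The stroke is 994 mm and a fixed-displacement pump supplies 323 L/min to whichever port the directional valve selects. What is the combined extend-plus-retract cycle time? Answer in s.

Cap-side area A_cap = π/4 × (35.1 cm)² = 967.6 cm^2
Rod-side annular area A_ann = π/4 × (35.1² − 18.3²) = 704.6 cm^2
t_ext = A_cap·L/Q = 17.87 s
t_ret = A_ann·L/Q = 13.01 s
t_cycle = t_ext + t_ret

t ≈ 30.9 s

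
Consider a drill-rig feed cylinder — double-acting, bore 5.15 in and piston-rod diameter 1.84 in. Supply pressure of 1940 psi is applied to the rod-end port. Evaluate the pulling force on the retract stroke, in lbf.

Rod-side annular area A_ann = π/4 × (5.15² − 1.84²) = 18.17 in^2
On retraction the pressure acts on the annular area (bore minus rod).
F = P × A_ann

F ≈ 35300 lbf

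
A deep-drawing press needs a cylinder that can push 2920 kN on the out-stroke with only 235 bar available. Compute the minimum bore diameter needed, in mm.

D ≈ 398 mm

Extension force acts on the full piston face: F = P × (π/4)D².
D = √(4F / (πP)) = √(4 × 2920 kN / (π × 235 bar))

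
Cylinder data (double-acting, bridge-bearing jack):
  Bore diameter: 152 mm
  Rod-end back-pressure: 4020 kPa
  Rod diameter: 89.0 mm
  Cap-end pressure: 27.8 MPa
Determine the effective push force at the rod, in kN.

Cap-side area A_cap = π/4 × (152 mm)² = 18150 mm^2
Rod-side annular area A_ann = π/4 × (152² − 89.0²) = 11920 mm^2
Net thrust = P_cap·A_cap − P_rod·A_ann = 504.5 kN − 47.94 kN

F ≈ 457 kN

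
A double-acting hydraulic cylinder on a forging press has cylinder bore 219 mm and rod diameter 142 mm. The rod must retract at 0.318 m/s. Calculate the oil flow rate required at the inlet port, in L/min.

Q ≈ 417 L/min

Rod-side annular area A_ann = π/4 × (219² − 142²) = 21830 mm^2
Q = A × v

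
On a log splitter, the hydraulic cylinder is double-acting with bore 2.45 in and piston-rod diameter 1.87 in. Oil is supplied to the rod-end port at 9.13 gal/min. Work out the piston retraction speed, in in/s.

v ≈ 17.9 in/s

Rod-side annular area A_ann = π/4 × (2.45² − 1.87²) = 1.968 in^2
Flow into the rod-end port fills the annular volume.
v = Q / A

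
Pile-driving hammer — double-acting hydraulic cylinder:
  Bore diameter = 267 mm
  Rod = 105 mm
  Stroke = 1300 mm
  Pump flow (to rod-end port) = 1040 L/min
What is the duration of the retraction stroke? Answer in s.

Rod-side annular area A_ann = π/4 × (267² − 105²) = 47330 mm^2
Swept volume V = A × L; t = V / Q = A·L / Q

t ≈ 3.55 s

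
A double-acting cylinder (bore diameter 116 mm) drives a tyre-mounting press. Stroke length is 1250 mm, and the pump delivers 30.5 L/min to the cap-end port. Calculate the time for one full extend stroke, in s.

t ≈ 26.0 s

Cap-side area A_cap = π/4 × (116 mm)² = 10570 mm^2
Swept volume V = A × L; t = V / Q = A·L / Q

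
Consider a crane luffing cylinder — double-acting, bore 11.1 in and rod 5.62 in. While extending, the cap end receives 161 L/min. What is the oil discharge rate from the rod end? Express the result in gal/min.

Cap-side area A_cap = π/4 × (11.1 in)² = 96.77 in^2
Rod-side annular area A_ann = π/4 × (11.1² − 5.62²) = 71.96 in^2
Piston speed v = Q_in/A_cap; rod-end outflow Q_out = v × A_ann = Q_in × A_ann/A_cap.

Q_out ≈ 31.6 gal/min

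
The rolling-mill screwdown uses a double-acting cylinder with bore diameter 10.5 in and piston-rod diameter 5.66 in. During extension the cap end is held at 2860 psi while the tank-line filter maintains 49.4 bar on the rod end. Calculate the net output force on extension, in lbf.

Cap-side area A_cap = π/4 × (10.5 in)² = 86.59 in^2
Rod-side annular area A_ann = π/4 × (10.5² − 5.66²) = 61.43 in^2
Net thrust = P_cap·A_cap − P_rod·A_ann = 2.476e5 lbf − 44010 lbf

F ≈ 2.04e5 lbf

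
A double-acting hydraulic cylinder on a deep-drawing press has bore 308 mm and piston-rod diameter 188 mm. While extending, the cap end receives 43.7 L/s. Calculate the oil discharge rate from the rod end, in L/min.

Cap-side area A_cap = π/4 × (308 mm)² = 74510 mm^2
Rod-side annular area A_ann = π/4 × (308² − 188²) = 46750 mm^2
Piston speed v = Q_in/A_cap; rod-end outflow Q_out = v × A_ann = Q_in × A_ann/A_cap.

Q_out ≈ 1650 L/min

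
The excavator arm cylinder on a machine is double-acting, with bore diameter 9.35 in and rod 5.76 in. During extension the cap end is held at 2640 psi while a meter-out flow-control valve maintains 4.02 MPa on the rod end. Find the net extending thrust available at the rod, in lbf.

Cap-side area A_cap = π/4 × (9.35 in)² = 68.66 in^2
Rod-side annular area A_ann = π/4 × (9.35² − 5.76²) = 42.60 in^2
Net thrust = P_cap·A_cap − P_rod·A_ann = 1.813e5 lbf − 24840 lbf

F ≈ 1.56e5 lbf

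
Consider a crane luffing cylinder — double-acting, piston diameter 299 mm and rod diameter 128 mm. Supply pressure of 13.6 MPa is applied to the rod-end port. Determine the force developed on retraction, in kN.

Rod-side annular area A_ann = π/4 × (299² − 128²) = 57350 mm^2
On retraction the pressure acts on the annular area (bore minus rod).
F = P × A_ann

F ≈ 780 kN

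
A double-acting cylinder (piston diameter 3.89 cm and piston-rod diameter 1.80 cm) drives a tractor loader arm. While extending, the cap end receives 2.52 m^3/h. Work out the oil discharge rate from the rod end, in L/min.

Q_out ≈ 33.0 L/min

Cap-side area A_cap = π/4 × (3.89 cm)² = 11.88 cm^2
Rod-side annular area A_ann = π/4 × (3.89² − 1.80²) = 9.340 cm^2
Piston speed v = Q_in/A_cap; rod-end outflow Q_out = v × A_ann = Q_in × A_ann/A_cap.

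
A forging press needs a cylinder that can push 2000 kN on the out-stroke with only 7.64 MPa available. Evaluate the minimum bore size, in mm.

D ≈ 577 mm

Extension force acts on the full piston face: F = P × (π/4)D².
D = √(4F / (πP)) = √(4 × 2000 kN / (π × 7.64 MPa))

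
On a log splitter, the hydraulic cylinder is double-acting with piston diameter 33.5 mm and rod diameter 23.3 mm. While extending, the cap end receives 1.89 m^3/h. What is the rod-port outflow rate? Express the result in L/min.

Cap-side area A_cap = π/4 × (33.5 mm)² = 881.4 mm^2
Rod-side annular area A_ann = π/4 × (33.5² − 23.3²) = 455.0 mm^2
Piston speed v = Q_in/A_cap; rod-end outflow Q_out = v × A_ann = Q_in × A_ann/A_cap.

Q_out ≈ 16.3 L/min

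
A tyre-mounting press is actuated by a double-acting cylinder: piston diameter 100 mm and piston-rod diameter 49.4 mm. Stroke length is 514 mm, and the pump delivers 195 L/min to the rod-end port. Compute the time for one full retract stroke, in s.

t ≈ 0.939 s

Rod-side annular area A_ann = π/4 × (100² − 49.4²) = 5937 mm^2
Swept volume V = A × L; t = V / Q = A·L / Q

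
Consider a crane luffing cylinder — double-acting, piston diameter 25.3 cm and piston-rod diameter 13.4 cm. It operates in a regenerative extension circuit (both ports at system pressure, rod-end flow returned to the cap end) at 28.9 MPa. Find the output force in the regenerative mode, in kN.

With equal pressure on both faces, forces on the annular region cancel; the net push is pressure × rod cross-section.
Rod cross-section A_rod = π/4 × (13.4 cm)² = 141.0 cm^2
F = P × A_rod

F ≈ 408 kN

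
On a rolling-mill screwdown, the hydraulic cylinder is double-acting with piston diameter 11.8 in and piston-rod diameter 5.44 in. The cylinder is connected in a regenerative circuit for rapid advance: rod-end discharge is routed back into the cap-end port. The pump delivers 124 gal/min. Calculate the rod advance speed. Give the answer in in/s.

In regeneration the rod-end outflow joins the pump flow into the cap end, so the net volume the pump must supply per unit advance equals the rod cross-section area.
Rod cross-section A_rod = π/4 × (5.44 in)² = 23.24 in^2
v = Q_pump / A_rod

v ≈ 20.5 in/s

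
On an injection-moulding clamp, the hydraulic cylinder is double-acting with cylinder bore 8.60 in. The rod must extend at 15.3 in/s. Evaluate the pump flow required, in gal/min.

Q ≈ 231 gal/min

Cap-side area A_cap = π/4 × (8.60 in)² = 58.09 in^2
Q = A × v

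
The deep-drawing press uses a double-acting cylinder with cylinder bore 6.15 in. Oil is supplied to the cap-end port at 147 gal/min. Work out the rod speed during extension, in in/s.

v ≈ 19.1 in/s

Cap-side area A_cap = π/4 × (6.15 in)² = 29.71 in^2
v = Q / A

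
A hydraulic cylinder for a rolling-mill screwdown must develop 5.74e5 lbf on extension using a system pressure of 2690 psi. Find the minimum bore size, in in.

D ≈ 16.5 in

Extension force acts on the full piston face: F = P × (π/4)D².
D = √(4F / (πP)) = √(4 × 5.74e5 lbf / (π × 2690 psi))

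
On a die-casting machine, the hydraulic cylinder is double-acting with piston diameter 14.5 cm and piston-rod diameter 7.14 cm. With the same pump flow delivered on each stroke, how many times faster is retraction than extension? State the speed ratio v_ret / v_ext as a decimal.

v_ret/v_ext ≈ 1.32

Cap-side area A_cap = π/4 × (14.5 cm)² = 165.1 cm^2
Rod-side annular area A_ann = π/4 × (14.5² − 7.14²) = 125.1 cm^2
For equal Q, v ∝ 1/A, so v_ret/v_ext = A_cap/A_ann.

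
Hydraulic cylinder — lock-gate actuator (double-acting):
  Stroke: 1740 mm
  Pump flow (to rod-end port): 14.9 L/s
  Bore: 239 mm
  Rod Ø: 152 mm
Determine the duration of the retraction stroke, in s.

Rod-side annular area A_ann = π/4 × (239² − 152²) = 26720 mm^2
Swept volume V = A × L; t = V / Q = A·L / Q

t ≈ 3.12 s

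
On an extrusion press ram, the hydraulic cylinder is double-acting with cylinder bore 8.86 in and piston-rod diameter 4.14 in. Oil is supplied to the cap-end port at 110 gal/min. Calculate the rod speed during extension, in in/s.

Cap-side area A_cap = π/4 × (8.86 in)² = 61.65 in^2
v = Q / A

v ≈ 6.87 in/s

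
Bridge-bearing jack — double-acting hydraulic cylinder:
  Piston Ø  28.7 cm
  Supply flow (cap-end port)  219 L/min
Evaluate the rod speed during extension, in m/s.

Cap-side area A_cap = π/4 × (28.7 cm)² = 646.9 cm^2
v = Q / A

v ≈ 0.0564 m/s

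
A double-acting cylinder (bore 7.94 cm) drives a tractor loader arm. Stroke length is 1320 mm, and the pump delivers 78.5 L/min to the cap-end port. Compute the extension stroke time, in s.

Cap-side area A_cap = π/4 × (7.94 cm)² = 49.51 cm^2
Swept volume V = A × L; t = V / Q = A·L / Q

t ≈ 5.00 s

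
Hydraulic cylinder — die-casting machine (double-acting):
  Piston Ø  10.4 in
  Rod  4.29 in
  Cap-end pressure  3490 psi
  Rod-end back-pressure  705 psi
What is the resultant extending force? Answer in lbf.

F ≈ 2.47e5 lbf

Cap-side area A_cap = π/4 × (10.4 in)² = 84.95 in^2
Rod-side annular area A_ann = π/4 × (10.4² − 4.29²) = 70.49 in^2
Net thrust = P_cap·A_cap − P_rod·A_ann = 2.965e5 lbf − 49700 lbf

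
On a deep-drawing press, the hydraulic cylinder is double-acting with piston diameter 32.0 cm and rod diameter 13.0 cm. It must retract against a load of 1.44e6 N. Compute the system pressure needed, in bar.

Rod-side annular area A_ann = π/4 × (32.0² − 13.0²) = 671.5 cm^2
Retraction: pressure acts on the annular area.
P = F / A = 1.44e6 N / A

P ≈ 214 bar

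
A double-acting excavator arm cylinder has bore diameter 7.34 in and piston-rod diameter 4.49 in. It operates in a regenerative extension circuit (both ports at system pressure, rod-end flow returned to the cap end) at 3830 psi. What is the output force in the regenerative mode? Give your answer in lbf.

F ≈ 60600 lbf

With equal pressure on both faces, forces on the annular region cancel; the net push is pressure × rod cross-section.
Rod cross-section A_rod = π/4 × (4.49 in)² = 15.83 in^2
F = P × A_rod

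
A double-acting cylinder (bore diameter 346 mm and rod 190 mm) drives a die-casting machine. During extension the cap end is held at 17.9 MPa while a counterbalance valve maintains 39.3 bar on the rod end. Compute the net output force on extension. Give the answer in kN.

F ≈ 1420 kN

Cap-side area A_cap = π/4 × (346 mm)² = 94020 mm^2
Rod-side annular area A_ann = π/4 × (346² − 190²) = 65670 mm^2
Net thrust = P_cap·A_cap − P_rod·A_ann = 1683 kN − 258.1 kN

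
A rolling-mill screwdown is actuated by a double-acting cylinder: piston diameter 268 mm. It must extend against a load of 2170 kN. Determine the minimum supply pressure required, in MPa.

Cap-side area A_cap = π/4 × (268 mm)² = 56410 mm^2
P = F / A = 2170 kN / A

P ≈ 38.5 MPa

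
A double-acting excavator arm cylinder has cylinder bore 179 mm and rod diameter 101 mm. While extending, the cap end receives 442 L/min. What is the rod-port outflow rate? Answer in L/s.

Cap-side area A_cap = π/4 × (179 mm)² = 25160 mm^2
Rod-side annular area A_ann = π/4 × (179² − 101²) = 17150 mm^2
Piston speed v = Q_in/A_cap; rod-end outflow Q_out = v × A_ann = Q_in × A_ann/A_cap.

Q_out ≈ 5.02 L/s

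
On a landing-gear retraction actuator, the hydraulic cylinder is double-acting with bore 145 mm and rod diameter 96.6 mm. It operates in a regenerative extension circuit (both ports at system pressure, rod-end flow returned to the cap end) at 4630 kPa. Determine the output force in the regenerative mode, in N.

With equal pressure on both faces, forces on the annular region cancel; the net push is pressure × rod cross-section.
Rod cross-section A_rod = π/4 × (96.6 mm)² = 7329 mm^2
F = P × A_rod

F ≈ 33900 N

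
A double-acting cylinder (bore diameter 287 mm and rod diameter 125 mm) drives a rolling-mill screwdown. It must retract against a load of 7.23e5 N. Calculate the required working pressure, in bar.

Rod-side annular area A_ann = π/4 × (287² − 125²) = 52420 mm^2
Retraction: pressure acts on the annular area.
P = F / A = 7.23e5 N / A

P ≈ 138 bar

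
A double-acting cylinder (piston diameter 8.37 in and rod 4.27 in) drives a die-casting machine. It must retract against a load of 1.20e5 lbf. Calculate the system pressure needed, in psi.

Rod-side annular area A_ann = π/4 × (8.37² − 4.27²) = 40.70 in^2
Retraction: pressure acts on the annular area.
P = F / A = 1.20e5 lbf / A

P ≈ 2950 psi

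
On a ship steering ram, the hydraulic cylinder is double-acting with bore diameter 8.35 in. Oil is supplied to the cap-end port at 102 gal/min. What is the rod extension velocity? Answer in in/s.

v ≈ 7.17 in/s

Cap-side area A_cap = π/4 × (8.35 in)² = 54.76 in^2
v = Q / A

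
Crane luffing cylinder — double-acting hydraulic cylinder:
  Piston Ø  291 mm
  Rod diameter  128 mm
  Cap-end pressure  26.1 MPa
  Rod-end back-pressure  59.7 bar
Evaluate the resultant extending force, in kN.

F ≈ 1420 kN

Cap-side area A_cap = π/4 × (291 mm)² = 66510 mm^2
Rod-side annular area A_ann = π/4 × (291² − 128²) = 53640 mm^2
Net thrust = P_cap·A_cap − P_rod·A_ann = 1736 kN − 320.2 kN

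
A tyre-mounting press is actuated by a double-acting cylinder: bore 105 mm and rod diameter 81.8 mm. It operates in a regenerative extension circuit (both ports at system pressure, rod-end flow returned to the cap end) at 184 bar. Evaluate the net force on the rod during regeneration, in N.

F ≈ 96700 N

With equal pressure on both faces, forces on the annular region cancel; the net push is pressure × rod cross-section.
Rod cross-section A_rod = π/4 × (81.8 mm)² = 5255 mm^2
F = P × A_rod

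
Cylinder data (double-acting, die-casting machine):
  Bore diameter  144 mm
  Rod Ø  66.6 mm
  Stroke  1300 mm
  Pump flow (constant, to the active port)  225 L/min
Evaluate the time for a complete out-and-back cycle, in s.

Cap-side area A_cap = π/4 × (144 mm)² = 16290 mm^2
Rod-side annular area A_ann = π/4 × (144² − 66.6²) = 12800 mm^2
t_ext = A_cap·L/Q = 5.646 s
t_ret = A_ann·L/Q = 4.438 s
t_cycle = t_ext + t_ret

t ≈ 10.1 s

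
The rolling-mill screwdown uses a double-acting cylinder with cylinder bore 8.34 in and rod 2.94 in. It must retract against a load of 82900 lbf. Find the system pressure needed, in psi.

P ≈ 1730 psi

Rod-side annular area A_ann = π/4 × (8.34² − 2.94²) = 47.84 in^2
Retraction: pressure acts on the annular area.
P = F / A = 82900 lbf / A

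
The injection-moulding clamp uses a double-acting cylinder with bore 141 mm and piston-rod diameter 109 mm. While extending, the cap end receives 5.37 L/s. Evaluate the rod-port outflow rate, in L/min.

Q_out ≈ 130 L/min

Cap-side area A_cap = π/4 × (141 mm)² = 15610 mm^2
Rod-side annular area A_ann = π/4 × (141² − 109²) = 6283 mm^2
Piston speed v = Q_in/A_cap; rod-end outflow Q_out = v × A_ann = Q_in × A_ann/A_cap.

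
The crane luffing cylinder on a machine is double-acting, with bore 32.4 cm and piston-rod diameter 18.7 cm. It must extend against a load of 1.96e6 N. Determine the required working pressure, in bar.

Cap-side area A_cap = π/4 × (32.4 cm)² = 824.5 cm^2
P = F / A = 1.96e6 N / A

P ≈ 238 bar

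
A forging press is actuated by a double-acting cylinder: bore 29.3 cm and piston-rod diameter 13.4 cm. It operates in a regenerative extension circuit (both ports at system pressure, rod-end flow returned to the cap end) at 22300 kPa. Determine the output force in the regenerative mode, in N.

F ≈ 3.14e5 N

With equal pressure on both faces, forces on the annular region cancel; the net push is pressure × rod cross-section.
Rod cross-section A_rod = π/4 × (13.4 cm)² = 141.0 cm^2
F = P × A_rod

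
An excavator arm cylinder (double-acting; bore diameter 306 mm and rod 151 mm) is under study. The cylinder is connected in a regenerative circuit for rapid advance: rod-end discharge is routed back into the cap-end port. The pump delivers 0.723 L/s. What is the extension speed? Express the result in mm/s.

In regeneration the rod-end outflow joins the pump flow into the cap end, so the net volume the pump must supply per unit advance equals the rod cross-section area.
Rod cross-section A_rod = π/4 × (151 mm)² = 17910 mm^2
v = Q_pump / A_rod

v ≈ 40.4 mm/s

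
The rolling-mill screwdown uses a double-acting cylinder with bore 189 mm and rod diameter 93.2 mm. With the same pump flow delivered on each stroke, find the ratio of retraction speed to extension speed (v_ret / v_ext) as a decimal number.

v_ret/v_ext ≈ 1.32

Cap-side area A_cap = π/4 × (189 mm)² = 28060 mm^2
Rod-side annular area A_ann = π/4 × (189² − 93.2²) = 21230 mm^2
For equal Q, v ∝ 1/A, so v_ret/v_ext = A_cap/A_ann.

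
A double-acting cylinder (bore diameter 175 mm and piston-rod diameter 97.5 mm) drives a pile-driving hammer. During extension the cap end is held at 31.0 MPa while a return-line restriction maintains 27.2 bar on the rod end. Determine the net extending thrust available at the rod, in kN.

Cap-side area A_cap = π/4 × (175 mm)² = 24050 mm^2
Rod-side annular area A_ann = π/4 × (175² − 97.5²) = 16590 mm^2
Net thrust = P_cap·A_cap − P_rod·A_ann = 745.6 kN − 45.12 kN

F ≈ 701 kN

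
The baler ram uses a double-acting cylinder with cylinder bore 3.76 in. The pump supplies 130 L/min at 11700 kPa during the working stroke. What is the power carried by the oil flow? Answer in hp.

Hydraulic power = P × Q

W ≈ 34.0 hp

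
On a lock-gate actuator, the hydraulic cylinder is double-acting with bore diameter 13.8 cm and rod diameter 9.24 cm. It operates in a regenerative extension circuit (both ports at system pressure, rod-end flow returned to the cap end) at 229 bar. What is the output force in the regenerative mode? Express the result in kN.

With equal pressure on both faces, forces on the annular region cancel; the net push is pressure × rod cross-section.
Rod cross-section A_rod = π/4 × (9.24 cm)² = 67.06 cm^2
F = P × A_rod

F ≈ 154 kN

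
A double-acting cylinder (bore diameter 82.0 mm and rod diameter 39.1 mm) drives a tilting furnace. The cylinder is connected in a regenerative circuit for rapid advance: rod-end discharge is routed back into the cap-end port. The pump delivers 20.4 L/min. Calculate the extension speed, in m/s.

In regeneration the rod-end outflow joins the pump flow into the cap end, so the net volume the pump must supply per unit advance equals the rod cross-section area.
Rod cross-section A_rod = π/4 × (39.1 mm)² = 1201 mm^2
v = Q_pump / A_rod

v ≈ 0.283 m/s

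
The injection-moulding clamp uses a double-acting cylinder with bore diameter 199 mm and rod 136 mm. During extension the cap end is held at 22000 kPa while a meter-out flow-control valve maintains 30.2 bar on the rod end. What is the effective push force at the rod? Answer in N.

Cap-side area A_cap = π/4 × (199 mm)² = 31100 mm^2
Rod-side annular area A_ann = π/4 × (199² − 136²) = 16580 mm^2
Net thrust = P_cap·A_cap − P_rod·A_ann = 6.843e5 N − 50060 N

F ≈ 6.34e5 N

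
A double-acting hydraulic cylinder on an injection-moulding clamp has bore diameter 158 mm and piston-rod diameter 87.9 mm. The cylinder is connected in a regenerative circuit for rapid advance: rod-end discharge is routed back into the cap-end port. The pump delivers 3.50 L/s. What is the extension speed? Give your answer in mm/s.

v ≈ 577 mm/s

In regeneration the rod-end outflow joins the pump flow into the cap end, so the net volume the pump must supply per unit advance equals the rod cross-section area.
Rod cross-section A_rod = π/4 × (87.9 mm)² = 6068 mm^2
v = Q_pump / A_rod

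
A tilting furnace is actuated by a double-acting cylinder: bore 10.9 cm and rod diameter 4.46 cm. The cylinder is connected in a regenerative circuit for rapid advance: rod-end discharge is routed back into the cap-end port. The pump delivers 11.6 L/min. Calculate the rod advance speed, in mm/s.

v ≈ 124 mm/s

In regeneration the rod-end outflow joins the pump flow into the cap end, so the net volume the pump must supply per unit advance equals the rod cross-section area.
Rod cross-section A_rod = π/4 × (4.46 cm)² = 15.62 cm^2
v = Q_pump / A_rod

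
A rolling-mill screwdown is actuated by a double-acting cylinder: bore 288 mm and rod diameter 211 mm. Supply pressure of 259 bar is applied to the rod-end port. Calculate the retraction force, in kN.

Rod-side annular area A_ann = π/4 × (288² − 211²) = 30180 mm^2
On retraction the pressure acts on the annular area (bore minus rod).
F = P × A_ann

F ≈ 782 kN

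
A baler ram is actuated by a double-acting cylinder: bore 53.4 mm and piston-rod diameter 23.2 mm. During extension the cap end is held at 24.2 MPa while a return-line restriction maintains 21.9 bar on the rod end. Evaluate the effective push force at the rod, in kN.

F ≈ 50.2 kN

Cap-side area A_cap = π/4 × (53.4 mm)² = 2240 mm^2
Rod-side annular area A_ann = π/4 × (53.4² − 23.2²) = 1817 mm^2
Net thrust = P_cap·A_cap − P_rod·A_ann = 54.20 kN − 3.979 kN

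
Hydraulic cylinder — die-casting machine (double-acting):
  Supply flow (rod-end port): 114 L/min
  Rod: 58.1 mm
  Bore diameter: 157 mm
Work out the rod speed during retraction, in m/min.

Rod-side annular area A_ann = π/4 × (157² − 58.1²) = 16710 mm^2
Flow into the rod-end port fills the annular volume.
v = Q / A

v ≈ 6.82 m/min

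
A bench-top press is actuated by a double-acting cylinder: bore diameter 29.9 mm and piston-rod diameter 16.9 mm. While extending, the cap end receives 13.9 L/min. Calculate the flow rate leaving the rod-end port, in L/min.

Cap-side area A_cap = π/4 × (29.9 mm)² = 702.2 mm^2
Rod-side annular area A_ann = π/4 × (29.9² − 16.9²) = 477.8 mm^2
Piston speed v = Q_in/A_cap; rod-end outflow Q_out = v × A_ann = Q_in × A_ann/A_cap.

Q_out ≈ 9.46 L/min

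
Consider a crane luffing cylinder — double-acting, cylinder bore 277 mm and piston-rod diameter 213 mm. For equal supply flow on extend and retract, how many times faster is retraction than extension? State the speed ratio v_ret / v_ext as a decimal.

Cap-side area A_cap = π/4 × (277 mm)² = 60260 mm^2
Rod-side annular area A_ann = π/4 × (277² − 213²) = 24630 mm^2
For equal Q, v ∝ 1/A, so v_ret/v_ext = A_cap/A_ann.

v_ret/v_ext ≈ 2.45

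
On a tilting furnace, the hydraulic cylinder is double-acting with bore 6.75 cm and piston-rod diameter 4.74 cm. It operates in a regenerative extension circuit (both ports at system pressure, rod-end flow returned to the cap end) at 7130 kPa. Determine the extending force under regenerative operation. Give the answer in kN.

With equal pressure on both faces, forces on the annular region cancel; the net push is pressure × rod cross-section.
Rod cross-section A_rod = π/4 × (4.74 cm)² = 17.65 cm^2
F = P × A_rod

F ≈ 12.6 kN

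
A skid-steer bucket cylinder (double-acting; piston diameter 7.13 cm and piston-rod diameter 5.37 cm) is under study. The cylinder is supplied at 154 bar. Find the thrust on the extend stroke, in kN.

Cap-side area A_cap = π/4 × (7.13 cm)² = 39.93 cm^2
F = P × A_cap = 154 bar × A_cap

F ≈ 61.5 kN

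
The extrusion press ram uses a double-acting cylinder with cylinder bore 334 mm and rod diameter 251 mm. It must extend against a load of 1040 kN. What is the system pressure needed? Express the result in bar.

Cap-side area A_cap = π/4 × (334 mm)² = 87620 mm^2
P = F / A = 1040 kN / A

P ≈ 119 bar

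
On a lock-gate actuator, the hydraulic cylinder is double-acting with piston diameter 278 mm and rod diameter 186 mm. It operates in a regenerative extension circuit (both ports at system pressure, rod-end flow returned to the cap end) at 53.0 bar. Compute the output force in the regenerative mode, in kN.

F ≈ 144 kN

With equal pressure on both faces, forces on the annular region cancel; the net push is pressure × rod cross-section.
Rod cross-section A_rod = π/4 × (186 mm)² = 27170 mm^2
F = P × A_rod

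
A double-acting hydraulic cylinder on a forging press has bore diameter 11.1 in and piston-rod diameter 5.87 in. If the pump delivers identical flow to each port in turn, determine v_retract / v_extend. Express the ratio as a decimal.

Cap-side area A_cap = π/4 × (11.1 in)² = 96.77 in^2
Rod-side annular area A_ann = π/4 × (11.1² − 5.87²) = 69.71 in^2
For equal Q, v ∝ 1/A, so v_ret/v_ext = A_cap/A_ann.

v_ret/v_ext ≈ 1.39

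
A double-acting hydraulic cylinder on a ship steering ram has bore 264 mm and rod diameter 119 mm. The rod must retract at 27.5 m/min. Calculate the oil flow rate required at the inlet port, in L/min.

Rod-side annular area A_ann = π/4 × (264² − 119²) = 43620 mm^2
Q = A × v

Q ≈ 1200 L/min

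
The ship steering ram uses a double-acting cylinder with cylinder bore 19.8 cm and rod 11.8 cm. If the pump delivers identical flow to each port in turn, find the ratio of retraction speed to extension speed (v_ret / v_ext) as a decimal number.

Cap-side area A_cap = π/4 × (19.8 cm)² = 307.9 cm^2
Rod-side annular area A_ann = π/4 × (19.8² − 11.8²) = 198.5 cm^2
For equal Q, v ∝ 1/A, so v_ret/v_ext = A_cap/A_ann.

v_ret/v_ext ≈ 1.55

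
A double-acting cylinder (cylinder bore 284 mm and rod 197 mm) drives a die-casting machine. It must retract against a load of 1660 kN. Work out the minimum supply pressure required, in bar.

P ≈ 505 bar

Rod-side annular area A_ann = π/4 × (284² − 197²) = 32870 mm^2
Retraction: pressure acts on the annular area.
P = F / A = 1660 kN / A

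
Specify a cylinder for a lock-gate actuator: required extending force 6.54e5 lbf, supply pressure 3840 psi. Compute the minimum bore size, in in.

Extension force acts on the full piston face: F = P × (π/4)D².
D = √(4F / (πP)) = √(4 × 6.54e5 lbf / (π × 3840 psi))

D ≈ 14.7 in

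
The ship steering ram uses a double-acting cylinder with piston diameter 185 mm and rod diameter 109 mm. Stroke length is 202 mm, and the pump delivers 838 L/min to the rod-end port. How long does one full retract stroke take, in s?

t ≈ 0.254 s

Rod-side annular area A_ann = π/4 × (185² − 109²) = 17550 mm^2
Swept volume V = A × L; t = V / Q = A·L / Q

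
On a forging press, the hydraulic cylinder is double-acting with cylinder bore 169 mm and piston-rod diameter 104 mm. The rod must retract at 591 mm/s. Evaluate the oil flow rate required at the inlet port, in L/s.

Rod-side annular area A_ann = π/4 × (169² − 104²) = 13940 mm^2
Q = A × v

Q ≈ 8.24 L/s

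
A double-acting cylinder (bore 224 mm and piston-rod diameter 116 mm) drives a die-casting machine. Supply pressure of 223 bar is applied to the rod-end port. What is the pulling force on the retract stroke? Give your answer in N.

Rod-side annular area A_ann = π/4 × (224² − 116²) = 28840 mm^2
On retraction the pressure acts on the annular area (bore minus rod).
F = P × A_ann

F ≈ 6.43e5 N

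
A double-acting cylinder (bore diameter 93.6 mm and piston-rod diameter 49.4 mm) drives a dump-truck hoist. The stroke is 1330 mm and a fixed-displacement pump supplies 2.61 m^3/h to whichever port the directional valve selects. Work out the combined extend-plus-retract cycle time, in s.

Cap-side area A_cap = π/4 × (93.6 mm)² = 6881 mm^2
Rod-side annular area A_ann = π/4 × (93.6² − 49.4²) = 4964 mm^2
t_ext = A_cap·L/Q = 12.62 s
t_ret = A_ann·L/Q = 9.107 s
t_cycle = t_ext + t_ret

t ≈ 21.7 s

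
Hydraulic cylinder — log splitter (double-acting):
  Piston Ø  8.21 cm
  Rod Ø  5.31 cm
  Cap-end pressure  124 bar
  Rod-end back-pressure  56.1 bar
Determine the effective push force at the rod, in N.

Cap-side area A_cap = π/4 × (8.21 cm)² = 52.94 cm^2
Rod-side annular area A_ann = π/4 × (8.21² − 5.31²) = 30.79 cm^2
Net thrust = P_cap·A_cap − P_rod·A_ann = 65640 N − 17280 N

F ≈ 48400 N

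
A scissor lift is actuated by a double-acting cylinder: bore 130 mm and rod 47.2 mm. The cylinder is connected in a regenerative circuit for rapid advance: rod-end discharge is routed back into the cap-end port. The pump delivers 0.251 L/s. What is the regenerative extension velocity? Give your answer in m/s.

In regeneration the rod-end outflow joins the pump flow into the cap end, so the net volume the pump must supply per unit advance equals the rod cross-section area.
Rod cross-section A_rod = π/4 × (47.2 mm)² = 1750 mm^2
v = Q_pump / A_rod

v ≈ 0.143 m/s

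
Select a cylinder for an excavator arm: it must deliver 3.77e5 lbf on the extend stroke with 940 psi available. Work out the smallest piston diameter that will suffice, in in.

D ≈ 22.6 in

Extension force acts on the full piston face: F = P × (π/4)D².
D = √(4F / (πP)) = √(4 × 3.77e5 lbf / (π × 940 psi))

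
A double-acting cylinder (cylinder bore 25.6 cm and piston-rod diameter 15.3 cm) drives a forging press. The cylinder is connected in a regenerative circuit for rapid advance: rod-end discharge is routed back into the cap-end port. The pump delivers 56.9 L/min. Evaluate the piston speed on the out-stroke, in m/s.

v ≈ 0.0516 m/s

In regeneration the rod-end outflow joins the pump flow into the cap end, so the net volume the pump must supply per unit advance equals the rod cross-section area.
Rod cross-section A_rod = π/4 × (15.3 cm)² = 183.9 cm^2
v = Q_pump / A_rod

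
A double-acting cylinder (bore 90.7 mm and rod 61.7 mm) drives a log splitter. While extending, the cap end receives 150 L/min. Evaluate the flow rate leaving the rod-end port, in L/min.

Cap-side area A_cap = π/4 × (90.7 mm)² = 6461 mm^2
Rod-side annular area A_ann = π/4 × (90.7² − 61.7²) = 3471 mm^2
Piston speed v = Q_in/A_cap; rod-end outflow Q_out = v × A_ann = Q_in × A_ann/A_cap.

Q_out ≈ 80.6 L/min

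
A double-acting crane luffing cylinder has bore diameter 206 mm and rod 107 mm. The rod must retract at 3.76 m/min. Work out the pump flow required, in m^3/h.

Rod-side annular area A_ann = π/4 × (206² − 107²) = 24340 mm^2
Q = A × v

Q ≈ 5.49 m^3/h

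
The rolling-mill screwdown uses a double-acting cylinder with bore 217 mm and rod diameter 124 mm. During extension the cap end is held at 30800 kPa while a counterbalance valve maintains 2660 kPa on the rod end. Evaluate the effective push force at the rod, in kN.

Cap-side area A_cap = π/4 × (217 mm)² = 36980 mm^2
Rod-side annular area A_ann = π/4 × (217² − 124²) = 24910 mm^2
Net thrust = P_cap·A_cap − P_rod·A_ann = 1139 kN − 66.25 kN

F ≈ 1070 kN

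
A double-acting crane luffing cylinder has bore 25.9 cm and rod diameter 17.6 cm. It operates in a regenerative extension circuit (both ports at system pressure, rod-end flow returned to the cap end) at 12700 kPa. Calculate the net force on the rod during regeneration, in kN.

F ≈ 309 kN

With equal pressure on both faces, forces on the annular region cancel; the net push is pressure × rod cross-section.
Rod cross-section A_rod = π/4 × (17.6 cm)² = 243.3 cm^2
F = P × A_rod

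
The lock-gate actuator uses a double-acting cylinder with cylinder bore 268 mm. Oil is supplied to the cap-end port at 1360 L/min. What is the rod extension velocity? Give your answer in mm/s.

Cap-side area A_cap = π/4 × (268 mm)² = 56410 mm^2
v = Q / A

v ≈ 402 mm/s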